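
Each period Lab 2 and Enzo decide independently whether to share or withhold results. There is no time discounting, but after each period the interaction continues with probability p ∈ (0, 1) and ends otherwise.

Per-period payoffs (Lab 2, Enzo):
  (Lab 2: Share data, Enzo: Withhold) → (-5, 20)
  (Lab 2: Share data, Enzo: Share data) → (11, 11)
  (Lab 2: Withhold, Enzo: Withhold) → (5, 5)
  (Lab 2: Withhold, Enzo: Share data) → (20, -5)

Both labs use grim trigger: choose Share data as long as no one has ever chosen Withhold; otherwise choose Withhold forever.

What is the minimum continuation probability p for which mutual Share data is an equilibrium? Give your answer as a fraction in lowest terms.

3/5

With no time discounting, the continuation probability p plays the role of the discount factor.
Grim-trigger IC: 11/(1−p) ≥ 20 + 5p/(1−p) ⇒ p ≥ (20−11)/(20−5) = 3/5.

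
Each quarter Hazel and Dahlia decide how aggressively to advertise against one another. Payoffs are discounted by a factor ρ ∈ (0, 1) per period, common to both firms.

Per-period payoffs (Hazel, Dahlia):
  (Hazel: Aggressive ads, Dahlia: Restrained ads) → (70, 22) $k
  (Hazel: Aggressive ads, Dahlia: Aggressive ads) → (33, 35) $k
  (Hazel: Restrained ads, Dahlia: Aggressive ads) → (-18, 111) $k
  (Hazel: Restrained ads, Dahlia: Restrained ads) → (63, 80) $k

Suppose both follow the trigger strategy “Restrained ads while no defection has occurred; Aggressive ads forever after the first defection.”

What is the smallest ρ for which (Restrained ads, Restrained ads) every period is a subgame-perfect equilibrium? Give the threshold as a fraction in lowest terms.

Hazel: cooperation gives 63 each period; deviation gives 70 once then 33 forever.
  63/(1−ρ) ≥ 70 + 33ρ/(1−ρ) ⇒ ρ ≥ 7/37.
Dahlia: cooperation gives 80 each period; deviation gives 111 once then 35 forever.
  ρ ≥ 31/76.
Both must hold, so the binding constraint is Dahlia's: ρ ≥ 31/76.

31/76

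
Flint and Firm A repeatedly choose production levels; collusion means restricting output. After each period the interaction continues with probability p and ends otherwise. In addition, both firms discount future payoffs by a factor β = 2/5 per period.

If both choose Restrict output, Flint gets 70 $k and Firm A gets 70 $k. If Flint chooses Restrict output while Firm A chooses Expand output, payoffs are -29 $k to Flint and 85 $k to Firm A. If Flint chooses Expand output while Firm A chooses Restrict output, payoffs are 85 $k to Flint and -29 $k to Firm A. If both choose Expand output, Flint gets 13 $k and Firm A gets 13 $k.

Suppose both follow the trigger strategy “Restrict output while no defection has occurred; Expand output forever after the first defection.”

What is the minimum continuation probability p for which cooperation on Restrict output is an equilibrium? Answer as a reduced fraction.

With continuation probability p and discount β, the effective per-period discount factor is βp.
Grim-trigger IC: βp ≥ (85−70)/(85−13) = 5/24.
So p ≥ (5/24)/(2/5) = 25/48.

25/48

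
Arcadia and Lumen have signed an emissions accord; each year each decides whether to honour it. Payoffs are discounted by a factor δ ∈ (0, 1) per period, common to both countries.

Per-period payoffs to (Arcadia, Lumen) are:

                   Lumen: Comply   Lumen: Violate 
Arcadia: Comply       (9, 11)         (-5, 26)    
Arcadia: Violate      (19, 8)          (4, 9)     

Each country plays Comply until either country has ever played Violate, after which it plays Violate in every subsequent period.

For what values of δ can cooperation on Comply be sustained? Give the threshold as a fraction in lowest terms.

15/17

Arcadia's threshold: (19−9)/(19−4) = 2/3.
Lumen's threshold: (26−11)/(26−9) = 15/17.
2/3 < 15/17, so Lumen binds and δ* = 15/17.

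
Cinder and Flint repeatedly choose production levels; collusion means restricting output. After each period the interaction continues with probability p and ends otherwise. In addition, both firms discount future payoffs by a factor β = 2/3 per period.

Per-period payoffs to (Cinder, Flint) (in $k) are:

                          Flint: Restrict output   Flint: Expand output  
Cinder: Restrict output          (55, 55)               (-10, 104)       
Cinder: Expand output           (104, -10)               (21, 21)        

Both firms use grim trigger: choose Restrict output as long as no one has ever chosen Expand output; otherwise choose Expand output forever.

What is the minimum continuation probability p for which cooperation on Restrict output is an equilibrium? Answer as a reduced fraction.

With continuation probability p and discount β, the effective per-period discount factor is βp.
Grim-trigger IC: βp ≥ (104−55)/(104−21) = 49/83.
So p ≥ (49/83)/(2/3) = 147/166.

147/166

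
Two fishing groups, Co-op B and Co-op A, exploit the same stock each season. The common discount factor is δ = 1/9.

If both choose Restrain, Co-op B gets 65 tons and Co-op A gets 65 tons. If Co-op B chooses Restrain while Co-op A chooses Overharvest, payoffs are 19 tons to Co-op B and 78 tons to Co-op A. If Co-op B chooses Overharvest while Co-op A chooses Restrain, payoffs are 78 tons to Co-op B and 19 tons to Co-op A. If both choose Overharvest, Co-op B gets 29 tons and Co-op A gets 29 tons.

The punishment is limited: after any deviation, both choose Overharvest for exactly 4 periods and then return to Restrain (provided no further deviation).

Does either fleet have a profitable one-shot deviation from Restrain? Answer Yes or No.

Yes

Comparing payoff streams over the 5 periods until play realigns: cooperate → 65(1+δ+…+δ^4); deviate → 78 + 29(δ+…+δ^4).
Cooperation is sustained iff (65−29)(δ+…+δ^4) ≥ 78−65.
δ+…+δ^4 = 1/9·(1−(1/9)^4)/(1−1/9) = 0.1250, and (78−65)/(65−29) = 0.3611.
0.1250 < 0.3611, so cooperation is not sustainable.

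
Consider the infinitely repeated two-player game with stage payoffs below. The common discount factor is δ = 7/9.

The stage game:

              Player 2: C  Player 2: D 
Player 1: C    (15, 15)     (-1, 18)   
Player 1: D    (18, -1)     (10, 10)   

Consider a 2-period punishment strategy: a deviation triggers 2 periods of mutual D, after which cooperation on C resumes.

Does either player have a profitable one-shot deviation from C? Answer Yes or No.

A one-shot deviation gives 18 now, then 10 for 2 periods, then back to 15.
Gain from deviating: (18−15) today; loss: (15−10) in each of the next 2 periods.
No-deviation condition: (15−10)(δ+…+δ^2) ≥ 18−15, i.e. δ+…+δ^2 ≥ 3/5.
At δ = 7/9: δ+…+δ^2 = 1.3827 ≥ 0.6000.
So cooperation is sustainable.

No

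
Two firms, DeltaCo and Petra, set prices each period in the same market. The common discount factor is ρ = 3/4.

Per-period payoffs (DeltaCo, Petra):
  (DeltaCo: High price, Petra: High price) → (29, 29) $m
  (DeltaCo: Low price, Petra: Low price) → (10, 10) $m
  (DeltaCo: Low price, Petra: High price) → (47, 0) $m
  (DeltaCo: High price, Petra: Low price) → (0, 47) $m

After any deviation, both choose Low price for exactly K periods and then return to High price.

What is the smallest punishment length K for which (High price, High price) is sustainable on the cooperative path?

No profitable deviation requires (29−10)(ρ+…+ρ^K) ≥ 47−29, i.e. ρ+…+ρ^K ≥ 18/19 ≈ 0.9474.
With ρ = 3/4, the partial sums are K=1: 0.7500, K=2: 1.3125.
K = 2 is the first length at which the sum reaches 0.9474.

2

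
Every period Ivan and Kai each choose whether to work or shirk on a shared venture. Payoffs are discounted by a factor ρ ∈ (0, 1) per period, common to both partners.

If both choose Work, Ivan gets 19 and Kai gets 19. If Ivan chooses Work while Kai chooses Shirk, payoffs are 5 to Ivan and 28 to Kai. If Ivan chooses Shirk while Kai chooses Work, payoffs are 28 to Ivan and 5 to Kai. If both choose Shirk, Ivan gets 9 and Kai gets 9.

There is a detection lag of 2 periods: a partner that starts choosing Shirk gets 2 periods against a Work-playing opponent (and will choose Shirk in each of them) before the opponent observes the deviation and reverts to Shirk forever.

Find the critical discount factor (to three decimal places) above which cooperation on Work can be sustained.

Deviating for the 2 undetected periods gains 28−19 = 9 per period over cooperation, then loses 19−9 = 10 per period forever once punishment starts.
Gain: 9(1 + ρ + … + ρ^1); loss: 10·ρ^2/(1−ρ).
No profitable deviation ⇔ 9(1−ρ^2) ≤ 10·ρ^2, i.e. ρ^2 ≥ 9/(9+10) = 9/19.
Hence ρ ≥ (9/19)^(1/2) ≈ 0.688.

0.688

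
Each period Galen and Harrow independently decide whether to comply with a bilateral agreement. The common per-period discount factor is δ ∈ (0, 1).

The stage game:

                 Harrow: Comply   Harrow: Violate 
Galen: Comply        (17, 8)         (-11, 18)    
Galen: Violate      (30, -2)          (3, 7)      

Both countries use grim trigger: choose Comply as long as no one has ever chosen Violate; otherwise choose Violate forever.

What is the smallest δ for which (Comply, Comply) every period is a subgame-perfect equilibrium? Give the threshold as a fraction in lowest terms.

For Galen: deviation gain 30−17 = 13, per-period punishment loss 17−3 = 14. IC gives δ ≥ 13/27.
For Harrow: gain 10, loss 1 per period, so δ ≥ 10/11.
The tighter constraint is Harrow's, so cooperation needs δ ≥ 10/11.

10/11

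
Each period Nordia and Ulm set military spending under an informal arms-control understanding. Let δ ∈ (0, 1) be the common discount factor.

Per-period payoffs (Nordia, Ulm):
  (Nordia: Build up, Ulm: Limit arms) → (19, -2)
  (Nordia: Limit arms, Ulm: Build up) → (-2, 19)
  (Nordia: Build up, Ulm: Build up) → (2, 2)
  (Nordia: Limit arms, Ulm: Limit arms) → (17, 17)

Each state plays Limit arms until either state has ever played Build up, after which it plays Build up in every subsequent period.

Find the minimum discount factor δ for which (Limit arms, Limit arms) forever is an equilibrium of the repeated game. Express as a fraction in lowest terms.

Cooperation forever yields 17 each period: 17/(1−δ).
Deviating yields 19 once, then 2 forever: 19 + 2δ/(1−δ).
No profitable deviation requires 17/(1−δ) ≥ 19 + 2δ/(1−δ).
Multiplying by (1−δ): 17 ≥ 19(1−δ) + 2δ = 19 − 17δ.
So 17δ ≥ 2, i.e. δ ≥ 2/17.

2/17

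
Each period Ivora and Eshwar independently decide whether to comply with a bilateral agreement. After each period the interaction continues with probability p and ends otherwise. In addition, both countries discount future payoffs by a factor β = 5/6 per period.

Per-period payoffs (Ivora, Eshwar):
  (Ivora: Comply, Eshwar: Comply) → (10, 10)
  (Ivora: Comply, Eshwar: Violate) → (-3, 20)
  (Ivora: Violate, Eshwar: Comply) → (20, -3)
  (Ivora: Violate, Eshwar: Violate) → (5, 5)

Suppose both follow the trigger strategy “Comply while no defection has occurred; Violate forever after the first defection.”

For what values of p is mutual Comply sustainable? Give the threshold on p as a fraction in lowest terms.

With continuation probability p and discount β, the effective per-period discount factor is βp.
Grim-trigger IC: βp ≥ (20−10)/(20−5) = 2/3.
So p ≥ (2/3)/(5/6) = 4/5.

4/5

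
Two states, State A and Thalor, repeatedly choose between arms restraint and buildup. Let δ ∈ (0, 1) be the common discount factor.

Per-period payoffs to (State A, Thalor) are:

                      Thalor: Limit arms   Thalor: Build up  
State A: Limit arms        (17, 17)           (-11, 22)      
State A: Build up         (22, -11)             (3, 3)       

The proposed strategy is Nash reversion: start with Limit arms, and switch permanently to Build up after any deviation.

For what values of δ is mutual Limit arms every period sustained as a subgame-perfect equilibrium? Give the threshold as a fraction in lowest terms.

17/(1−δ) ≥ 22 + 3δ/(1−δ)
17 ≥ 22 − 19δ
δ ≥ 5/19.

5/19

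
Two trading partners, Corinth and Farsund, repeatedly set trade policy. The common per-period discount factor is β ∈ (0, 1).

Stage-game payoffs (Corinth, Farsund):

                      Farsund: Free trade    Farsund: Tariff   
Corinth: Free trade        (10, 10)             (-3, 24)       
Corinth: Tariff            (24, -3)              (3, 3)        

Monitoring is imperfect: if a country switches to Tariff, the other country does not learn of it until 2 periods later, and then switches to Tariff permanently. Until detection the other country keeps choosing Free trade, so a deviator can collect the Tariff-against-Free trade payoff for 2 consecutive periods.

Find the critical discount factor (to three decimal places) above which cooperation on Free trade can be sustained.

0.816

Deviating for the 2 undetected periods gains 24−10 = 14 per period over cooperation, then loses 10−3 = 7 per period forever once punishment starts.
Gain: 14(1 + β + … + β^1); loss: 7·β^2/(1−β).
No profitable deviation ⇔ 14(1−β^2) ≤ 7·β^2, i.e. β^2 ≥ 14/(14+7) = 2/3.
Hence β ≥ (2/3)^(1/2) ≈ 0.816.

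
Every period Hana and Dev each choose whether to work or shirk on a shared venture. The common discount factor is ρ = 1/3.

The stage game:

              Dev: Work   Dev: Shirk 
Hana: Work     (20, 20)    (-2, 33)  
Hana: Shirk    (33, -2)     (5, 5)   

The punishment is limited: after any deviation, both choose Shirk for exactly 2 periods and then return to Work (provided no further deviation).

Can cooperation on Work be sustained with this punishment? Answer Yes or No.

A one-shot deviation gives 33 now, then 5 for 2 periods, then back to 20.
Gain from deviating: (33−20) today; loss: (20−5) in each of the next 2 periods.
No-deviation condition: (20−5)(ρ+…+ρ^2) ≥ 33−20, i.e. ρ+…+ρ^2 ≥ 13/15.
At ρ = 1/3: ρ+…+ρ^2 = 0.4444 < 0.8667.
So cooperation is not sustainable.

No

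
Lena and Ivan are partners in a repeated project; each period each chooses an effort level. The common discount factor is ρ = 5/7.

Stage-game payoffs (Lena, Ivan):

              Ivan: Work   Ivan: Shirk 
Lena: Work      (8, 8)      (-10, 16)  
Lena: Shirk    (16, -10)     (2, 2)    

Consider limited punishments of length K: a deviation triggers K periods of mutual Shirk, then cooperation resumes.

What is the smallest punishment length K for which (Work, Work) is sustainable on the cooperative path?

3

Need Σ_{k=1}^{K} ρ^k ≥ (16−8)/(8−2) = 1.3333 at ρ = 5/7.
At K = 2 the sum is 1.2245 < 1.3333; at K = 3 it is 1.5889 ≥ 1.3333.
So the minimum punishment length is K = 3.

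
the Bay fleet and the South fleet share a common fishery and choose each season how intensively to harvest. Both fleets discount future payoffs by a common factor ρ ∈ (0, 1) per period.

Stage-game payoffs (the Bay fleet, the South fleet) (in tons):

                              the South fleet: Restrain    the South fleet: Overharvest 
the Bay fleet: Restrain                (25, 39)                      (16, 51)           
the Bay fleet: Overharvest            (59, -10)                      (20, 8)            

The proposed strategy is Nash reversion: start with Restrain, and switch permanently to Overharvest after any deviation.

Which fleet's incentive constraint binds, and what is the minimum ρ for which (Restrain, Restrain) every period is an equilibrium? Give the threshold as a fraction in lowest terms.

For the Bay fleet: deviation gain 59−25 = 34, per-period punishment loss 25−20 = 5. IC gives ρ ≥ 34/39.
For the South fleet: gain 12, loss 31 per period, so ρ ≥ 12/43.
The tighter constraint is the Bay fleet's, so cooperation needs ρ ≥ 34/39.

the Bay fleet; ρ ≥ 34/39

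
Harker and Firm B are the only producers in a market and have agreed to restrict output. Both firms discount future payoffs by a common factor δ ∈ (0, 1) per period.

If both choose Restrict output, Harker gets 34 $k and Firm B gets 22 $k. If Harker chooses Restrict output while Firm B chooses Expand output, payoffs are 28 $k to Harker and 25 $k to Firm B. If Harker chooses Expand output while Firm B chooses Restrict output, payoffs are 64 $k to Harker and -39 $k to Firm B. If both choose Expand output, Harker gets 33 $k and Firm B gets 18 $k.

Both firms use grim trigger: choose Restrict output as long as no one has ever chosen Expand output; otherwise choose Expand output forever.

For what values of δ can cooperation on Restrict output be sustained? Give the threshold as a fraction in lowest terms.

Harker's threshold: (64−34)/(64−33) = 30/31.
Firm B's threshold: (25−22)/(25−18) = 3/7.
30/31 > 3/7, so Harker binds and δ* = 30/31.

30/31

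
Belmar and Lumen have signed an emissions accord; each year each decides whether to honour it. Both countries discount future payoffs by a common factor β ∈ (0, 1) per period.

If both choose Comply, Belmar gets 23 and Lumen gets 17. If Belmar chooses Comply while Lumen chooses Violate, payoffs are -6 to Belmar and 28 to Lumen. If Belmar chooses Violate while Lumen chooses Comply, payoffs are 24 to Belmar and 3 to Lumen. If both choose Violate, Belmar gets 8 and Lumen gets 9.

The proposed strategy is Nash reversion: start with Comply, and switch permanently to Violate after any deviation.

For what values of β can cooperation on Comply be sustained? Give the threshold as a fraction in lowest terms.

11/19

Belmar: cooperation gives 23 each period; deviation gives 24 once then 8 forever.
  23/(1−β) ≥ 24 + 8β/(1−β) ⇒ β ≥ 1/16.
Lumen: cooperation gives 17 each period; deviation gives 28 once then 9 forever.
  β ≥ 11/19.
Both must hold, so the binding constraint is Lumen's: β ≥ 11/19.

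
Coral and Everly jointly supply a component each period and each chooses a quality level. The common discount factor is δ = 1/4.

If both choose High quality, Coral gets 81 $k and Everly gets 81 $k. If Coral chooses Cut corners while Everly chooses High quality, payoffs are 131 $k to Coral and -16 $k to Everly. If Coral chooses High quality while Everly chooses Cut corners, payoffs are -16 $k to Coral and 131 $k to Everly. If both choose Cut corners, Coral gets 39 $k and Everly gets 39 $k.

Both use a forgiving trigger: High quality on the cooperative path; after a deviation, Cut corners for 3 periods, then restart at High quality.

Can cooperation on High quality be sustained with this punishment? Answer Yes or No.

No

IC: δ+…+δ^3 ≥ (131−81)/(81−39) = 25/21.
At δ = 1/4: partial sum = 0.3281 < 1.1905. Cooperation not sustainable.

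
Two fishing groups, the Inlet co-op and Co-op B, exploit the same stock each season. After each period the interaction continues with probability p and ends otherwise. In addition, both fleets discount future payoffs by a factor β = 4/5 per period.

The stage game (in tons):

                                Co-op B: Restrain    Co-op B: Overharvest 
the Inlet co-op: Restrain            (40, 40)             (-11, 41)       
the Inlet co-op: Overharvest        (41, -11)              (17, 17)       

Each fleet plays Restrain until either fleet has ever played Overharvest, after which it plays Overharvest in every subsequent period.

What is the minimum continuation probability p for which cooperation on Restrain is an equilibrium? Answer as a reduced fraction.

With continuation probability p and discount β, the effective per-period discount factor is βp.
Grim-trigger IC: βp ≥ (41−40)/(41−17) = 1/24.
So p ≥ (1/24)/(4/5) = 5/96.

5/96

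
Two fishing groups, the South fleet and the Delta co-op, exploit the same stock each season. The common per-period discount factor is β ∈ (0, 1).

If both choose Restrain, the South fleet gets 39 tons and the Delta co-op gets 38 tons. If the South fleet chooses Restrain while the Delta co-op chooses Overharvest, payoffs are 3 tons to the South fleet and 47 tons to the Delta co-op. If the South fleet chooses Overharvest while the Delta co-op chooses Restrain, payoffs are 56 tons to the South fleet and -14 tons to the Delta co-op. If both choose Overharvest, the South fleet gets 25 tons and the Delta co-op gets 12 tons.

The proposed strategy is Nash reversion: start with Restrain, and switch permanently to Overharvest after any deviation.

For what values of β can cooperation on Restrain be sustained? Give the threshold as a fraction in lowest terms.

the South fleet's threshold: (56−39)/(56−25) = 17/31.
the Delta co-op's threshold: (47−38)/(47−12) = 9/35.
17/31 > 9/35, so the South fleet binds and β* = 17/31.

17/31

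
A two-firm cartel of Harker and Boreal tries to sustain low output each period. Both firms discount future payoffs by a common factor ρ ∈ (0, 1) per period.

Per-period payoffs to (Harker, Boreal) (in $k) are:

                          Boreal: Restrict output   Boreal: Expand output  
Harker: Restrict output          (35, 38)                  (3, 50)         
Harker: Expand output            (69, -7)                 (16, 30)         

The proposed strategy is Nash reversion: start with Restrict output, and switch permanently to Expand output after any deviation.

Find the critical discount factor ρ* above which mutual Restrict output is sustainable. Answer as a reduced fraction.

Harker's threshold: (69−35)/(69−16) = 34/53.
Boreal's threshold: (50−38)/(50−30) = 3/5.
34/53 > 3/5, so Harker binds and ρ* = 34/53.

34/53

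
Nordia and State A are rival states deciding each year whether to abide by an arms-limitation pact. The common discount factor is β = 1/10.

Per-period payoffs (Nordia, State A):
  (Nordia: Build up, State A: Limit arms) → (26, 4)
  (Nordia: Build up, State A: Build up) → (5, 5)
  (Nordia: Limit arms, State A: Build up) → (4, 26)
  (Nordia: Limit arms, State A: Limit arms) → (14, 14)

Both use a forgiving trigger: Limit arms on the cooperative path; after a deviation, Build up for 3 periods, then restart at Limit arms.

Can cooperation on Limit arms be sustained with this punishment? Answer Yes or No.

No

IC: β+…+β^3 ≥ (26−14)/(14−5) = 4/3.
At β = 1/10: partial sum = 0.1110 < 1.3333. Cooperation not sustainable.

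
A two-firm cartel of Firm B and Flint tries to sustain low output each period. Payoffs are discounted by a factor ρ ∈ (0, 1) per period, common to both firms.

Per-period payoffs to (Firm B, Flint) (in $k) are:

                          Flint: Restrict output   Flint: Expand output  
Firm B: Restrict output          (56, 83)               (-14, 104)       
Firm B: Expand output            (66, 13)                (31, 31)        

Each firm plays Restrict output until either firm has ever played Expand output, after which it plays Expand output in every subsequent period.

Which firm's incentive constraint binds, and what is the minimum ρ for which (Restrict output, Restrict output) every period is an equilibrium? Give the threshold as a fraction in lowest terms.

Flint; ρ ≥ 21/73

Firm B's threshold: (66−56)/(66−31) = 2/7.
Flint's threshold: (104−83)/(104−31) = 21/73.
2/7 < 21/73, so Flint binds and ρ* = 21/73.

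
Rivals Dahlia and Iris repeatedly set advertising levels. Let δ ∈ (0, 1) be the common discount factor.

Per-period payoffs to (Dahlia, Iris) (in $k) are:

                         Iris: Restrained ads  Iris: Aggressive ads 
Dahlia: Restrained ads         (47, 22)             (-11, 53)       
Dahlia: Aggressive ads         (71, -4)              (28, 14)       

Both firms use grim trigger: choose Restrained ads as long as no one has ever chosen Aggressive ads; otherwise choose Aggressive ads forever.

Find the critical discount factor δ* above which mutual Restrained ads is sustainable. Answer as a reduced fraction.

Dahlia's threshold: (71−47)/(71−28) = 24/43.
Iris's threshold: (53−22)/(53−14) = 31/39.
24/43 < 31/39, so Iris binds and δ* = 31/39.

31/39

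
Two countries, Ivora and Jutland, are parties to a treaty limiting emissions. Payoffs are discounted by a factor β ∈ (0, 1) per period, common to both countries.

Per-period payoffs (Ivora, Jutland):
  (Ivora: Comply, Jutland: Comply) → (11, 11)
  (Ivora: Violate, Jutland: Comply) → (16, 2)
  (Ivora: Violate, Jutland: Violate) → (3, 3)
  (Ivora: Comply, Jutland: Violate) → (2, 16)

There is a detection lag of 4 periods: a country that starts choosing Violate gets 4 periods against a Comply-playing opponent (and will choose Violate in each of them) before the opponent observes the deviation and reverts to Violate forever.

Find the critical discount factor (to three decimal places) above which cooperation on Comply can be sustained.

0.788

The best deviation is to choose Violate for all 4 undetected periods, earning 16 each, then 3 forever once detected.
Deviation value: 16(1−β^4)/(1−β) + 3β^4/(1−β); cooperation value: 11/(1−β).
IC: 11 ≥ 16(1−β^4) + 3β^4 = 16 − 13β^4.
So β^4 ≥ 5/13, giving β ≥ (5/13)^(1/4) ≈ 0.788.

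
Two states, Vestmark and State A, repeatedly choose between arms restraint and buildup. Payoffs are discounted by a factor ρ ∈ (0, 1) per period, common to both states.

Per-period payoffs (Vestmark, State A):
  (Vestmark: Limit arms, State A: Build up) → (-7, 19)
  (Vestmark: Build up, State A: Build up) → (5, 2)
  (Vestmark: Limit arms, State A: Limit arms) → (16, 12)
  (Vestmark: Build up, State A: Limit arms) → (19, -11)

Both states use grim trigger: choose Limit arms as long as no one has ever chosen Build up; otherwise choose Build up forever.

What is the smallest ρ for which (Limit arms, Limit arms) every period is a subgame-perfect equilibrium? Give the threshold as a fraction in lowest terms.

7/17

Vestmark's threshold: (19−16)/(19−5) = 3/14.
State A's threshold: (19−12)/(19−2) = 7/17.
3/14 < 7/17, so State A binds and ρ* = 7/17.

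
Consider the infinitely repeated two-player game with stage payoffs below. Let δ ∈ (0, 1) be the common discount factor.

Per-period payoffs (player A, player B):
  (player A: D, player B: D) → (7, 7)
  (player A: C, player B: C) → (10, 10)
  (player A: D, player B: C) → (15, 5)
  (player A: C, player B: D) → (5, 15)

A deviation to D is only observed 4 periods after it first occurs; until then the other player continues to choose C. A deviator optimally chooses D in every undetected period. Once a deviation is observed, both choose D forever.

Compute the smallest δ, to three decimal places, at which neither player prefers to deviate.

Deviating for the 4 undetected periods gains 15−10 = 5 per period over cooperation, then loses 10−7 = 3 per period forever once punishment starts.
Gain: 5(1 + δ + … + δ^3); loss: 3·δ^4/(1−δ).
No profitable deviation ⇔ 5(1−δ^4) ≤ 3·δ^4, i.e. δ^4 ≥ 5/(5+3) = 5/8.
Hence δ ≥ (5/8)^(1/4) ≈ 0.889.

0.889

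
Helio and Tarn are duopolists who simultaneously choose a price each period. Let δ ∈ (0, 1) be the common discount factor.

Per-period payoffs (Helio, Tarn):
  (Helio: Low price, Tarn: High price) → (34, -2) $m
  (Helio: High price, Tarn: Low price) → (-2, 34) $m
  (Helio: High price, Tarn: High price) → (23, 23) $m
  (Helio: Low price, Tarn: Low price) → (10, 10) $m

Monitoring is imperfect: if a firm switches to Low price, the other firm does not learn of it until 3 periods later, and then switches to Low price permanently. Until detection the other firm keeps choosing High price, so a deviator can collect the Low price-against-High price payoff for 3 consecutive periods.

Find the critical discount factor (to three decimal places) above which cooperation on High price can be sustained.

0.771

Deviating for the 3 undetected periods gains 34−23 = 11 per period over cooperation, then loses 23−10 = 13 per period forever once punishment starts.
Gain: 11(1 + δ + … + δ^2); loss: 13·δ^3/(1−δ).
No profitable deviation ⇔ 11(1−δ^3) ≤ 13·δ^3, i.e. δ^3 ≥ 11/(11+13) = 11/24.
Hence δ ≥ (11/24)^(1/3) ≈ 0.771.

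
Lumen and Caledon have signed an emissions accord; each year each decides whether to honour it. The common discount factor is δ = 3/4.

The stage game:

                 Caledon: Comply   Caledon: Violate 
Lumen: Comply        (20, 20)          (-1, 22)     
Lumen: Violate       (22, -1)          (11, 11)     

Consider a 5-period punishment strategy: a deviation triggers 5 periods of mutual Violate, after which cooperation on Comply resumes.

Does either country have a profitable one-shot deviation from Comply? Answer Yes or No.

IC: δ+…+δ^5 ≥ (22−20)/(20−11) = 2/9.
At δ = 3/4: partial sum = 2.2881 ≥ 0.2222. Cooperation sustainable.

No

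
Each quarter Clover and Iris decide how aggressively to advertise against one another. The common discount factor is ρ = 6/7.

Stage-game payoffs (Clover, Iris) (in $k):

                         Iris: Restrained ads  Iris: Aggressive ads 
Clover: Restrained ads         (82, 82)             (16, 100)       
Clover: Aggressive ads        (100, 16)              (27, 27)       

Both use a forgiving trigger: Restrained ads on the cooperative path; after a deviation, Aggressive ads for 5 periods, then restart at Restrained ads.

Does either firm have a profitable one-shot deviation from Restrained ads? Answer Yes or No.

Comparing payoff streams over the 6 periods until play realigns: cooperate → 82(1+ρ+…+ρ^5); deviate → 100 + 27(ρ+…+ρ^5).
Cooperation is sustained iff (82−27)(ρ+…+ρ^5) ≥ 100−82.
ρ+…+ρ^5 = 6/7·(1−(6/7)^5)/(1−6/7) = 3.2240, and (100−82)/(82−27) = 0.3273.
3.2240 ≥ 0.3273, so cooperation is sustainable.

No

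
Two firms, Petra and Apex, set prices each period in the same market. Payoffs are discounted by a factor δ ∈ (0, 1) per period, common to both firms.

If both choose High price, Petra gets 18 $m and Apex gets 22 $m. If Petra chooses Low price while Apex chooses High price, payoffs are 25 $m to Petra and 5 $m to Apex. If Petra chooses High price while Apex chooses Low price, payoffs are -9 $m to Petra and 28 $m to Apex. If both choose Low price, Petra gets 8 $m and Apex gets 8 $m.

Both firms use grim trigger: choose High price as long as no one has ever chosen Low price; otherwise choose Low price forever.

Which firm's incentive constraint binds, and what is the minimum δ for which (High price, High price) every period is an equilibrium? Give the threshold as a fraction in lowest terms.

For Petra: deviation gain 25−18 = 7, per-period punishment loss 18−8 = 10. IC gives δ ≥ 7/17.
For Apex: gain 6, loss 14 per period, so δ ≥ 6/20 = 3/10.
The tighter constraint is Petra's, so cooperation needs δ ≥ 7/17.

Petra; δ ≥ 7/17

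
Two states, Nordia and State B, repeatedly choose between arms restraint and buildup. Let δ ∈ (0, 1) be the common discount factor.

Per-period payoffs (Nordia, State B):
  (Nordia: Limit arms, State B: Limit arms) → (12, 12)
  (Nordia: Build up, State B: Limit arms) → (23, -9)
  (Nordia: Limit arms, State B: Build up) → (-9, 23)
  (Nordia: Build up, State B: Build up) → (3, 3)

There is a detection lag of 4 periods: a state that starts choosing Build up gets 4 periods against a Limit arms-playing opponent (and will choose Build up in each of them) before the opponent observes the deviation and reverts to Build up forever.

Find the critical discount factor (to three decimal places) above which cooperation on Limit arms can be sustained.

0.861

Deviating for the 4 undetected periods gains 23−12 = 11 per period over cooperation, then loses 12−3 = 9 per period forever once punishment starts.
Gain: 11(1 + δ + … + δ^3); loss: 9·δ^4/(1−δ).
No profitable deviation ⇔ 11(1−δ^4) ≤ 9·δ^4, i.e. δ^4 ≥ 11/(11+9) = 11/20.
Hence δ ≥ (11/20)^(1/4) ≈ 0.861.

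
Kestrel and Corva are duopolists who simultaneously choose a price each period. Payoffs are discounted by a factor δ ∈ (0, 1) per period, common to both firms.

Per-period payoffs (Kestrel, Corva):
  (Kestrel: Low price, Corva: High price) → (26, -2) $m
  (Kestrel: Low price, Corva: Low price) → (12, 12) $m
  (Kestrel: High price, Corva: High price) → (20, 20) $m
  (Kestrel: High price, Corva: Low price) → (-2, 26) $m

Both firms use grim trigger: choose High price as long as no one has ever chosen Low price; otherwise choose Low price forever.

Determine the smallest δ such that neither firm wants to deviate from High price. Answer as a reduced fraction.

One-period gain from deviating is 26 − 20 = 6. The loss is 20 − 12 = 8 in every subsequent period, with present value 8·δ/(1−δ).
Deviation is unprofitable when 8·δ/(1−δ) ≥ 6, i.e. δ/(1−δ) ≥ 3/4.
Equivalently δ ≥ 6/(6+8) = 3/7.

3/7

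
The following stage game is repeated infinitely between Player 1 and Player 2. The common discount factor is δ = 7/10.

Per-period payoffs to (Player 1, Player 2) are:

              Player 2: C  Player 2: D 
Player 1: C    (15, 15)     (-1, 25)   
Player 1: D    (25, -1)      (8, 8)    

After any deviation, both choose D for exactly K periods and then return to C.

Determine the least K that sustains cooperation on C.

IC: δ(1−δ^K)/(1−δ) ≥ (25−15)/(15−8) = 10/7.
With δ = 7/10: need 1 − δ^K ≥ 10/7·(1−7/10)/(7/10), i.e. δ^K ≤ 0.3878.
Since (7/10)^2 = 0.4900 and (7/10)^3 = 0.3430, the smallest such K is 3.

3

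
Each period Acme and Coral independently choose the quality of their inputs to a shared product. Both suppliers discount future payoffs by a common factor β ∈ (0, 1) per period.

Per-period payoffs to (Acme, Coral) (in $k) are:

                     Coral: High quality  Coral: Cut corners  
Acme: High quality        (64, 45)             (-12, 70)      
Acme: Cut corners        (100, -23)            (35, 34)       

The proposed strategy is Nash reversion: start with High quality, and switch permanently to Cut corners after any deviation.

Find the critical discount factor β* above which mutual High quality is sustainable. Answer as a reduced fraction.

Acme: cooperation gives 64 each period; deviation gives 100 once then 35 forever.
  64/(1−β) ≥ 100 + 35β/(1−β) ⇒ β ≥ 36/65.
Coral: cooperation gives 45 each period; deviation gives 70 once then 34 forever.
  β ≥ 25/36.
Both must hold, so the binding constraint is Coral's: β ≥ 25/36.

25/36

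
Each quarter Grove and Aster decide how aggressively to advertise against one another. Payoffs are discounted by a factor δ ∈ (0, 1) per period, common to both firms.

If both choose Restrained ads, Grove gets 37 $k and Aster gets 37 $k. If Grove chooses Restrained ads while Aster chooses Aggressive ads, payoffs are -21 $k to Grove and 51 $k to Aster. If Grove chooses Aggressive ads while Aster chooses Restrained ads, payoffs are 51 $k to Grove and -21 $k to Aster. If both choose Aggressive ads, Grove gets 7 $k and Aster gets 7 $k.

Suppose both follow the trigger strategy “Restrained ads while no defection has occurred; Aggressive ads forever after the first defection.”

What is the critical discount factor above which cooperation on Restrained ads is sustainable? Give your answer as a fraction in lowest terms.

One-period gain from deviating is 51 − 37 = 14. The loss is 37 − 7 = 30 in every subsequent period, with present value 30·δ/(1−δ).
Deviation is unprofitable when 30·δ/(1−δ) ≥ 14, i.e. δ/(1−δ) ≥ 7/15.
Equivalently δ ≥ 14/(14+30) = 7/22.

7/22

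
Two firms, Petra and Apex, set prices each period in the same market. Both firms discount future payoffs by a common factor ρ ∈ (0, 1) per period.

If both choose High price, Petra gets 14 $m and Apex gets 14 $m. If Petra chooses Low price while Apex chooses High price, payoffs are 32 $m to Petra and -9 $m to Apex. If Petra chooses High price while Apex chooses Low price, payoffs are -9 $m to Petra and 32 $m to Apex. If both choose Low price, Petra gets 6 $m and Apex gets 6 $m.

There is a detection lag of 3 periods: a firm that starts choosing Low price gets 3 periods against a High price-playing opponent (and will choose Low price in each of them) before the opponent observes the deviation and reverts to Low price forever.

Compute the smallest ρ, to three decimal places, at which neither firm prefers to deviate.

The best deviation is to choose Low price for all 3 undetected periods, earning 32 each, then 6 forever once detected.
Deviation value: 32(1−ρ^3)/(1−ρ) + 6ρ^3/(1−ρ); cooperation value: 14/(1−ρ).
IC: 14 ≥ 32(1−ρ^3) + 6ρ^3 = 32 − 26ρ^3.
So ρ^3 ≥ 18/26 = 9/13, giving ρ ≥ (9/13)^(1/3) ≈ 0.885.

0.885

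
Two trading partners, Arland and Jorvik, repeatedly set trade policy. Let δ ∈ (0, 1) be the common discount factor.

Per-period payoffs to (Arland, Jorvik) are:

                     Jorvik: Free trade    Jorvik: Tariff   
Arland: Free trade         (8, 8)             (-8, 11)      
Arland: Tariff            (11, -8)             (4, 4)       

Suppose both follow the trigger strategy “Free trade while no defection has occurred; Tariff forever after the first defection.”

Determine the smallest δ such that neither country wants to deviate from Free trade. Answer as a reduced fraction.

3/7

8/(1−δ) ≥ 11 + 4δ/(1−δ)
8 ≥ 11 − 7δ
δ ≥ 3/7.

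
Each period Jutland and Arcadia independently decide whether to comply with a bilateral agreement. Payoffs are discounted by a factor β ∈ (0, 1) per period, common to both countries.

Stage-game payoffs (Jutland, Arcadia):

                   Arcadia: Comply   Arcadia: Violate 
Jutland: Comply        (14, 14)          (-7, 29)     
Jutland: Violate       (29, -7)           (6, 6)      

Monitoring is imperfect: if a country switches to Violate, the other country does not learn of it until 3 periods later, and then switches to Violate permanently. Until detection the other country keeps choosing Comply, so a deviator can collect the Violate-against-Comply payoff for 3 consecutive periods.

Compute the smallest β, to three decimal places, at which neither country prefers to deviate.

Deviating for the 3 undetected periods gains 29−14 = 15 per period over cooperation, then loses 14−6 = 8 per period forever once punishment starts.
Gain: 15(1 + β + … + β^2); loss: 8·β^3/(1−β).
No profitable deviation ⇔ 15(1−β^3) ≤ 8·β^3, i.e. β^3 ≥ 15/(15+8) = 15/23.
Hence β ≥ (15/23)^(1/3) ≈ 0.867.

0.867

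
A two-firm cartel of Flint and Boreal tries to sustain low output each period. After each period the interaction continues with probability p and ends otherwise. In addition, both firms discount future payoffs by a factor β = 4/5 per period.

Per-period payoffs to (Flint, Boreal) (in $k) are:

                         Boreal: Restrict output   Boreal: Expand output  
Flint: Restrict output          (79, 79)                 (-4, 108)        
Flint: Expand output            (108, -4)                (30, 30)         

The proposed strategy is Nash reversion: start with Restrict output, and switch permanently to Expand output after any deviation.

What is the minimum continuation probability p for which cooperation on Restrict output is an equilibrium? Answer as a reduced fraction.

145/312

With continuation probability p and discount β, the effective per-period discount factor is βp.
Grim-trigger IC: βp ≥ (108−79)/(108−30) = 29/78.
So p ≥ (29/78)/(4/5) = 145/312.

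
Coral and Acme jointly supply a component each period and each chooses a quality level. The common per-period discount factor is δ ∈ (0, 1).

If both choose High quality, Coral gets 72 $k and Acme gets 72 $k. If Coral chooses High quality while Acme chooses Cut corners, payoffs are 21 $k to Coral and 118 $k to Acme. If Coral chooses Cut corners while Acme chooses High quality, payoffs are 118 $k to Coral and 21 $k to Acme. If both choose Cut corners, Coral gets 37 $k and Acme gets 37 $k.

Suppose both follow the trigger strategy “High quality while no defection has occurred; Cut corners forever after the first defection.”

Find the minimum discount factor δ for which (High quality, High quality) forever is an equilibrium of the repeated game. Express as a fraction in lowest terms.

46/81

Cooperation forever yields 72 each period: 72/(1−δ).
Deviating yields 118 once, then 37 forever: 118 + 37δ/(1−δ).
No profitable deviation requires 72/(1−δ) ≥ 118 + 37δ/(1−δ).
Multiplying by (1−δ): 72 ≥ 118(1−δ) + 37δ = 118 − 81δ.
So 81δ ≥ 46, i.e. δ ≥ 46/81.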